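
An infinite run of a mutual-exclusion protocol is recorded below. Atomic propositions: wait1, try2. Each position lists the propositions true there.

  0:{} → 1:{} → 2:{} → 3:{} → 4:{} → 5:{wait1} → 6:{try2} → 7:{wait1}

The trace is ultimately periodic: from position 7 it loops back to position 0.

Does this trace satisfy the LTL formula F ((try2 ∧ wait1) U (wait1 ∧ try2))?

Violated

(try2 ∧ wait1) U (wait1 ∧ try2) is false at every position 0..7, so it never becomes true and F ((try2 ∧ wait1) U (wait1 ∧ try2)) fails.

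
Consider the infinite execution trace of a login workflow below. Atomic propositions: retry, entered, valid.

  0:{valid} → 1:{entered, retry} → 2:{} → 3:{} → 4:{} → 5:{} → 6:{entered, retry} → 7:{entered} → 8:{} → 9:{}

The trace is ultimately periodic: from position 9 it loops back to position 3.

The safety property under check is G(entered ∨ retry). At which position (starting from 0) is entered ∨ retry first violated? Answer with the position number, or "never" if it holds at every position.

0

At position 0 the labels are {valid}, so entered ∨ retry is false there. This is the first violation.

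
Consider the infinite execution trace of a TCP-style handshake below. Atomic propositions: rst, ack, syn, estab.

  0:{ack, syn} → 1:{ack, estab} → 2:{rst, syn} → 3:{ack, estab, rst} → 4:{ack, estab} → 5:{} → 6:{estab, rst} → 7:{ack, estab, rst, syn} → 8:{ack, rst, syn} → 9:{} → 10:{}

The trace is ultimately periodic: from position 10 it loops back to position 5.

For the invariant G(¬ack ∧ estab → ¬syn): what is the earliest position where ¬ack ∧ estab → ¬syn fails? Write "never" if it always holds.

¬ack ∧ estab → ¬syn holds at every position 0..10, and those are all the positions the trace ever visits, so the invariant G(¬ack ∧ estab → ¬syn) is never violated.

never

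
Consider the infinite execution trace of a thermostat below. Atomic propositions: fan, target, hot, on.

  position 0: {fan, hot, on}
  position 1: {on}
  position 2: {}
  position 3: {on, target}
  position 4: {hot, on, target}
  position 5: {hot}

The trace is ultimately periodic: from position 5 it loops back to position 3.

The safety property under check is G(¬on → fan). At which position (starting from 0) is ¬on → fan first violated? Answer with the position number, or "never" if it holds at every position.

2

Check ¬on → fan at each position in order: 0 ✓, 1 ✓.
At position 2 the labels are {}, so ¬on → fan is false there. This is the first violation.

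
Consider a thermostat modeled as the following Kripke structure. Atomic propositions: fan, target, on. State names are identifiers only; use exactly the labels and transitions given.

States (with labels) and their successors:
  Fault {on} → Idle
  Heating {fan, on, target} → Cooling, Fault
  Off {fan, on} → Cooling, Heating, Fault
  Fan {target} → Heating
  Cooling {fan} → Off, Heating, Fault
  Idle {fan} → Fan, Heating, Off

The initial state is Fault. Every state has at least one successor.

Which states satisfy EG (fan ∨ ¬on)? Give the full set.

States satisfying fan ∨ ¬on: {Heating, Off, Fan, Cooling, Idle}.
States satisfying EG (fan ∨ ¬on): {Heating, Off, Fan, Cooling, Idle}.

{Heating, Off, Fan, Cooling, Idle}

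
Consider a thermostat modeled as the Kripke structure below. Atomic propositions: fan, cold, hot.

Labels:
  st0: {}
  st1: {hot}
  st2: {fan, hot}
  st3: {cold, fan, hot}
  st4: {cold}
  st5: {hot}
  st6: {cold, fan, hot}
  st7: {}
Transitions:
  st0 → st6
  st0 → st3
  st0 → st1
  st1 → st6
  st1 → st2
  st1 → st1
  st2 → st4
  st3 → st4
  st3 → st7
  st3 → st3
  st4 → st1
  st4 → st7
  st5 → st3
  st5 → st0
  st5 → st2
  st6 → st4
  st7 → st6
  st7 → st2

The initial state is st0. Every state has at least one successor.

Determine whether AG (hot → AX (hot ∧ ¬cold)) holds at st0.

Does not hold

States satisfying hot → AX (hot ∧ ¬cold): {st0, st4, st7}.
States satisfying AG (hot → AX (hot ∧ ¬cold)): ∅.
st1 is reachable from st0 and violates hot → AX (hot ∧ ¬cold), so AG fails at st0.
st0 ∉ Sat(AG (hot → AX (hot ∧ ¬cold))).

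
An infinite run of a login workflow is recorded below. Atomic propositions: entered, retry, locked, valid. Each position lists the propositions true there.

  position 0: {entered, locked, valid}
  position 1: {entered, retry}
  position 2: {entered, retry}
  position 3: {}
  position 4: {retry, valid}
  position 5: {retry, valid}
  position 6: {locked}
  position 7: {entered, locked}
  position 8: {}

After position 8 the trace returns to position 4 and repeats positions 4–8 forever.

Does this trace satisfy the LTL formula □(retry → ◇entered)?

retry → ◇entered holds at every position 0..8, and those are all positions ever visited, so □(retry → ◇entered) holds.
Positions where retry holds: 1, 2, 4, 5.
Check ◇entered at each: 1→ok, 2→ok, 4→ok, 5→ok.

Yes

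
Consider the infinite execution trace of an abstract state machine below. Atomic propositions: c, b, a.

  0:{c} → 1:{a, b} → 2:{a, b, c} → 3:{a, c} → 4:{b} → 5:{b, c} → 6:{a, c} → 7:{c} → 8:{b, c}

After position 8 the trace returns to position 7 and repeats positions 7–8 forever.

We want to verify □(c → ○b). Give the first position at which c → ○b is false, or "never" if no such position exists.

Check c → ○b at each position in order: 0 ✓, 1 ✓.
At position 2 the labels are {a, b, c} and the next position 3 has {a, c}, so c → ○b is false there. This is the first violation.

2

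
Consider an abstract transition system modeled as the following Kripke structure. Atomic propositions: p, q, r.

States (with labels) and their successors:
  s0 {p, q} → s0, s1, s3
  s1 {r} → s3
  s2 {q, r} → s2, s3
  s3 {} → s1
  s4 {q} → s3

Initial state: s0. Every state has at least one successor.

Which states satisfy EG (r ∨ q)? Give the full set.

States satisfying r ∨ q: {s0, s1, s2, s4}.
States satisfying EG (r ∨ q): {s0, s2}.

{s0, s2}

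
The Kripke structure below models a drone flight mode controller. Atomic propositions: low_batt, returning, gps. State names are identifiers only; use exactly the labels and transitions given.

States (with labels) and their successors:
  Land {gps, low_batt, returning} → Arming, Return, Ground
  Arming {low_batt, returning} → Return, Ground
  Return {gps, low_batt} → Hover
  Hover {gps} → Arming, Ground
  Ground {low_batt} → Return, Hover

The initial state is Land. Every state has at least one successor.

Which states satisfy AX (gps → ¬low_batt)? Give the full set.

{Return, Hover}

States satisfying gps → ¬low_batt: {Arming, Hover, Ground}.
States satisfying AX (gps → ¬low_batt): {Return, Hover}.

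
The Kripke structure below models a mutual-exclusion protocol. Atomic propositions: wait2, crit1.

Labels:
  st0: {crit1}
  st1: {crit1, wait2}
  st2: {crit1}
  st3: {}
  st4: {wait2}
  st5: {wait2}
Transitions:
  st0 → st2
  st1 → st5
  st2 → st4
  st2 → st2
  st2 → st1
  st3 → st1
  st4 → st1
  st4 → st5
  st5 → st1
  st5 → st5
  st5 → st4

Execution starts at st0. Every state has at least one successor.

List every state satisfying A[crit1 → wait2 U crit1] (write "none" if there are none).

States satisfying crit1 → wait2: {st1, st3, st4, st5}.
States satisfying crit1: {st0, st1, st2}.
States satisfying A[crit1 → wait2 U crit1]: {st0, st1, st2, st3}.

{st0, st1, st2, st3}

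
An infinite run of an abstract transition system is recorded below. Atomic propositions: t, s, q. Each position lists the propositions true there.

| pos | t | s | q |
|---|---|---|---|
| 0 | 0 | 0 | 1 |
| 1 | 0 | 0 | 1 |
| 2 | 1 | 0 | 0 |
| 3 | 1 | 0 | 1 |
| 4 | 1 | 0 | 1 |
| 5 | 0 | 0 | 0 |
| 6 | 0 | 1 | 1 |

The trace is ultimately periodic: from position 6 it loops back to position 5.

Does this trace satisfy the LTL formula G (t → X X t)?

Violated

t → X X t must hold at every position from 0 onward. It fails at position 3, so G (t → X X t) is false.
Positions where t holds: 2, 3, 4.
Check X X t at each: 2→ok, 3→fails, 4→fails.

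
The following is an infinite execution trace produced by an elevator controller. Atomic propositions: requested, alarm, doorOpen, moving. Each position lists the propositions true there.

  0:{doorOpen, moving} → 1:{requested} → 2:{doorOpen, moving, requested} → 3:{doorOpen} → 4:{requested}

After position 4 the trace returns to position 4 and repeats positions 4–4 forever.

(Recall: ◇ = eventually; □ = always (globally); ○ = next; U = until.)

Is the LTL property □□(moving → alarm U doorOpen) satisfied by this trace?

□(moving → alarm U doorOpen) holds at every position 0..4, and those are all positions ever visited, so □□(moving → alarm U doorOpen) holds.

Satisfied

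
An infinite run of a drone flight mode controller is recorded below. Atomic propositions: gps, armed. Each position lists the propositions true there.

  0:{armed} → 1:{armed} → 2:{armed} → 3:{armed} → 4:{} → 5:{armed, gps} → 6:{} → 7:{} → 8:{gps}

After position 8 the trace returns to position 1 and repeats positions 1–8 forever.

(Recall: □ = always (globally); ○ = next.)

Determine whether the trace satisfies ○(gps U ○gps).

The position after 0 is 1; gps U ○gps is false there.

Does not hold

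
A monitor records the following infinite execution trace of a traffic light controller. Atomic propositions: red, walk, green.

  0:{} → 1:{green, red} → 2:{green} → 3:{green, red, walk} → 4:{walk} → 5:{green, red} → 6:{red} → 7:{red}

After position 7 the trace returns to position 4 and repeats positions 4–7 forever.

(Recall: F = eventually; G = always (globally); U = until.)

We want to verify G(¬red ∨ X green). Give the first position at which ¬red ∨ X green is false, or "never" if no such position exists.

Check ¬red ∨ X green at each position in order: 0 ✓, 1 ✓, 2 ✓.
At position 3 the labels are {green, red, walk} and the next position 4 has {walk}, so ¬red ∨ X green is false there. This is the first violation.

3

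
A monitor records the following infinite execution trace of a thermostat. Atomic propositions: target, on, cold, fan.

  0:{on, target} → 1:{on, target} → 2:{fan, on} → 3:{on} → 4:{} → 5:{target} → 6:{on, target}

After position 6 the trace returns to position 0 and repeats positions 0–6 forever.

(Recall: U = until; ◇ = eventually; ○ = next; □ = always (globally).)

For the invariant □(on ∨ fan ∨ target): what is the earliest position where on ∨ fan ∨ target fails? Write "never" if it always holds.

4

Check on ∨ fan ∨ target at each position in order: 0 ✓, 1 ✓, 2 ✓, 3 ✓.
At position 4 the labels are {}, so on ∨ fan ∨ target is false there. This is the first violation.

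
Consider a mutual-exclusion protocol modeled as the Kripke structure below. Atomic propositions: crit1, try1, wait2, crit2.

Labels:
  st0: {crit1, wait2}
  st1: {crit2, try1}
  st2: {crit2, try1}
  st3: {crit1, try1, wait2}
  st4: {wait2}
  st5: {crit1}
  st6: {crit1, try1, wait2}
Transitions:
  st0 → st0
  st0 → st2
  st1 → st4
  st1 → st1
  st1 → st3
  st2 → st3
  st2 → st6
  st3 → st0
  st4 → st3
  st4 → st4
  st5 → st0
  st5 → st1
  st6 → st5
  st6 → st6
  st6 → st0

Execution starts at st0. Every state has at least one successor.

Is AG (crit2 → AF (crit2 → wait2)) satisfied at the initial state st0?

States satisfying crit2 → AF (crit2 → wait2): {st0, st2, st3, st4, st5, st6}.
States satisfying AG (crit2 → AF (crit2 → wait2)): ∅.
st1 is reachable from st0 and violates crit2 → AF (crit2 → wait2), so AG fails at st0.
st0 ∉ Sat(AG (crit2 → AF (crit2 → wait2))).

Does not hold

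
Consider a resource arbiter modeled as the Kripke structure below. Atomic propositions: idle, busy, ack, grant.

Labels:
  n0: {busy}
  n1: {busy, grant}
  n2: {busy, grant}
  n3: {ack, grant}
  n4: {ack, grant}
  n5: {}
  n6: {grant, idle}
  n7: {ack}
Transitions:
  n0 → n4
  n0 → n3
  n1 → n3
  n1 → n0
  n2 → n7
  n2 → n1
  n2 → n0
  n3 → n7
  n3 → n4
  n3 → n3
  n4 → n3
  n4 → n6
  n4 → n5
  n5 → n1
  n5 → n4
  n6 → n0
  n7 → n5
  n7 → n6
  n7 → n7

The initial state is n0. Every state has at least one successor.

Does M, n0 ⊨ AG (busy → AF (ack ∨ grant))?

States satisfying busy → AF (ack ∨ grant): {n0, n1, n2, n3, n4, n5, n6, n7}.
States satisfying AG (busy → AF (ack ∨ grant)): {n0, n1, n2, n3, n4, n5, n6, n7}.
Every state reachable from n0 satisfies busy → AF (ack ∨ grant).
n0 ∈ Sat(AG (busy → AF (ack ∨ grant))).

Holds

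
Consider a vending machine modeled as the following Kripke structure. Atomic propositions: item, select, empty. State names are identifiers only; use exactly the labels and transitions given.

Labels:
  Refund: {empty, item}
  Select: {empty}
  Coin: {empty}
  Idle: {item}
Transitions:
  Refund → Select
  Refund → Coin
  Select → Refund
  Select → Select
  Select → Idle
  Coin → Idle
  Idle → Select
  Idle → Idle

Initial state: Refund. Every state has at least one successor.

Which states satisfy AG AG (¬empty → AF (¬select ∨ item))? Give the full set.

{Refund, Select, Coin, Idle}

States satisfying AG (¬empty → AF (¬select ∨ item)): {Refund, Select, Coin, Idle}.
States satisfying AG AG (¬empty → AF (¬select ∨ item)): {Refund, Select, Coin, Idle}.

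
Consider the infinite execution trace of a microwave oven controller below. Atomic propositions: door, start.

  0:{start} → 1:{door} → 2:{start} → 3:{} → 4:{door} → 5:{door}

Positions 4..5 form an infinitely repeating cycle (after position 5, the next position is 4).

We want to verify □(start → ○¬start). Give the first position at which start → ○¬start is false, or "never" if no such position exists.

start → ○¬start holds at every position 0..5, and those are all the positions the trace ever visits, so the invariant □(start → ○¬start) is never violated.

never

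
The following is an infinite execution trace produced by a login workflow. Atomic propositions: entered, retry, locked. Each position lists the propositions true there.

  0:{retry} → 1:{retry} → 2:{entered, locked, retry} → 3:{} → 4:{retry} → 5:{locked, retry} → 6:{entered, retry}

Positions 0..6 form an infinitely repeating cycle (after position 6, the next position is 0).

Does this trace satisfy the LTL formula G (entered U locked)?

entered U locked must hold at every position from 0 onward. It fails at position 0, so G (entered U locked) is false.

No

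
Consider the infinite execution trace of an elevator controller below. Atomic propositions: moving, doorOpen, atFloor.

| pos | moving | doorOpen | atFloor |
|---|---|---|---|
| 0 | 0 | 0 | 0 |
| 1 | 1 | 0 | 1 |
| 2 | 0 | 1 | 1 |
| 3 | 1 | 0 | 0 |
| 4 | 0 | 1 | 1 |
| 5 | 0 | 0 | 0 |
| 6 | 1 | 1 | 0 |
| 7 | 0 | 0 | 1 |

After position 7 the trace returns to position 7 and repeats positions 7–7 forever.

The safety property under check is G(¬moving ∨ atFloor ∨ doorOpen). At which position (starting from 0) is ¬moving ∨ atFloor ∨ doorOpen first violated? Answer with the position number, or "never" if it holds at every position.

3

Check ¬moving ∨ atFloor ∨ doorOpen at each position in order: 0 ✓, 1 ✓, 2 ✓.
At position 3 the labels are {moving}, so ¬moving ∨ atFloor ∨ doorOpen is false there. This is the first violation.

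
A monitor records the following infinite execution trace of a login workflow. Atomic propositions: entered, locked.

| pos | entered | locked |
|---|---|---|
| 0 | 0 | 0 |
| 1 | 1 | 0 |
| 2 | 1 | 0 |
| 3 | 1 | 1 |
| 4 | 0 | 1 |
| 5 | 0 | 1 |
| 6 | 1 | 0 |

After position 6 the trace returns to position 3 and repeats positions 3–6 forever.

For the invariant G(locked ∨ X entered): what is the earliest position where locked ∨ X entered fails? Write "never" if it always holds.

locked ∨ X entered holds at every position 0..6, and those are all the positions the trace ever visits, so the invariant G(locked ∨ X entered) is never violated.

never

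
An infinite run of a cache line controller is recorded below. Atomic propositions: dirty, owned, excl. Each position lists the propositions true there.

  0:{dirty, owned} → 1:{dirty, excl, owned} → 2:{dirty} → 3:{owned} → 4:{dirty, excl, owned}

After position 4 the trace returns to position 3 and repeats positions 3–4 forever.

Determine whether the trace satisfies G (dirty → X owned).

Does not hold

dirty → X owned must hold at every position from 0 onward. It fails at position 1, so G (dirty → X owned) is false.
Positions where dirty holds: 0, 1, 2, 4.
Check X owned at each: 0→ok, 1→fails, 2→ok, 4→ok.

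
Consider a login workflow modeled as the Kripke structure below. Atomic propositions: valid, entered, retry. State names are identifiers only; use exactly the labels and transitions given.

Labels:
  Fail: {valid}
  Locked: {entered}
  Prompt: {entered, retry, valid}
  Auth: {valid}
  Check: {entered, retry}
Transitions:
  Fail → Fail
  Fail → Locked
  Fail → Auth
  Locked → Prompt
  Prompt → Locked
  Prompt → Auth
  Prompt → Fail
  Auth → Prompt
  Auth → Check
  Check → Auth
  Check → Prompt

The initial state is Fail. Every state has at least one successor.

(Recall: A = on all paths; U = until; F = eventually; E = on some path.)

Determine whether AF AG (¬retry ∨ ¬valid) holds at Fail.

States satisfying AG (¬retry ∨ ¬valid): ∅.
States satisfying AF AG (¬retry ∨ ¬valid): ∅.
There is a path from Fail along which AG (¬retry ∨ ¬valid) never holds.
Fail ∉ Sat(AF AG (¬retry ∨ ¬valid)).

Does not hold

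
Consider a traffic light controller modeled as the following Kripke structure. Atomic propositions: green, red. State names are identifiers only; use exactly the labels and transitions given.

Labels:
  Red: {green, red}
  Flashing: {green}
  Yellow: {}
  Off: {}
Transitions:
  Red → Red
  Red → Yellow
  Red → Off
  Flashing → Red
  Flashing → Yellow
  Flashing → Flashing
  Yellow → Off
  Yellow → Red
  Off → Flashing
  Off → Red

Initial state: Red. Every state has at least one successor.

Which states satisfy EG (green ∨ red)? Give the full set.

{Red, Flashing}

States satisfying green ∨ red: {Red, Flashing}.
States satisfying EG (green ∨ red): {Red, Flashing}.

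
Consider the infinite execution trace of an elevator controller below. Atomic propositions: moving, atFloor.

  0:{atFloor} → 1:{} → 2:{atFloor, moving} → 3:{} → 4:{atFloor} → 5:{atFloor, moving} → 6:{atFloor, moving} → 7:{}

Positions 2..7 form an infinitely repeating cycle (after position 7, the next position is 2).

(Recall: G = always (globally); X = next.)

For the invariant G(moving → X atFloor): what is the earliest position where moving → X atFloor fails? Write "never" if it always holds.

2

Check moving → X atFloor at each position in order: 0 ✓, 1 ✓.
At position 2 the labels are {atFloor, moving} and the next position 3 has {}, so moving → X atFloor is false there. This is the first violation.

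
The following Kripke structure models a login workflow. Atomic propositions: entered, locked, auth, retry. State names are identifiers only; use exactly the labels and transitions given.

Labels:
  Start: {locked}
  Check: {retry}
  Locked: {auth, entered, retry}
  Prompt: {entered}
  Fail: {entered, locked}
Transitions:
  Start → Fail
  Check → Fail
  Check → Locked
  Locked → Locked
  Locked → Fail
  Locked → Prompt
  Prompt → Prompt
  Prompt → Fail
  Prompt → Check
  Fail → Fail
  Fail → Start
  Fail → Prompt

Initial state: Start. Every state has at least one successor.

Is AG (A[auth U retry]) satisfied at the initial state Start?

States satisfying A[auth U retry]: {Check, Locked}.
States satisfying AG (A[auth U retry]): ∅.
Fail is reachable from Start and violates A[auth U retry], so AG fails at Start.
Start ∉ Sat(AG (A[auth U retry])).

No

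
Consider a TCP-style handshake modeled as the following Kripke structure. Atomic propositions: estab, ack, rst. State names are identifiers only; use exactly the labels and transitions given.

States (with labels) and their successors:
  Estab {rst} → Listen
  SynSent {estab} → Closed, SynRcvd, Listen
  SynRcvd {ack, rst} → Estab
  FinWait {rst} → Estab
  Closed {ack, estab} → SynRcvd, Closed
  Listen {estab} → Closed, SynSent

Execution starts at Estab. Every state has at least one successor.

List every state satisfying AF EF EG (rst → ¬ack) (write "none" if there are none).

States satisfying EF EG (rst → ¬ack): {Estab, SynSent, SynRcvd, FinWait, Closed, Listen}.
States satisfying AF EF EG (rst → ¬ack): {Estab, SynSent, SynRcvd, FinWait, Closed, Listen}.

{Estab, SynSent, SynRcvd, FinWait, Closed, Listen}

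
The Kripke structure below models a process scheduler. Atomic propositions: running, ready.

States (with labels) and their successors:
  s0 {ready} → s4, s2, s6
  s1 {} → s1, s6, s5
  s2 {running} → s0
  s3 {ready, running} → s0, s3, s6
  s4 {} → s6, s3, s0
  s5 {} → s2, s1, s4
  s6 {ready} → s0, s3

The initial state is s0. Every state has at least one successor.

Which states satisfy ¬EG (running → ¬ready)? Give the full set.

States satisfying running → ¬ready: {s0, s1, s2, s4, s5, s6}.
States satisfying EG (running → ¬ready): {s0, s1, s2, s4, s5, s6}.
States satisfying ¬EG (running → ¬ready): {s3}.

{s3}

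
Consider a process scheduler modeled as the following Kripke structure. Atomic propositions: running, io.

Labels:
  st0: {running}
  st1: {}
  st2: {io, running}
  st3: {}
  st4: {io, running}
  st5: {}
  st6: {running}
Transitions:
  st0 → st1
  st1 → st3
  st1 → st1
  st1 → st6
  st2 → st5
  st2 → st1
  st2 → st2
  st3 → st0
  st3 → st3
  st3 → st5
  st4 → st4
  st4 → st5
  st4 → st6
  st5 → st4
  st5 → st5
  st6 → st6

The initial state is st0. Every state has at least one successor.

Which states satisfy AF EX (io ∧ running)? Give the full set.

{st2, st4, st5}

States satisfying EX (io ∧ running): {st2, st4, st5}.
States satisfying AF EX (io ∧ running): {st2, st4, st5}.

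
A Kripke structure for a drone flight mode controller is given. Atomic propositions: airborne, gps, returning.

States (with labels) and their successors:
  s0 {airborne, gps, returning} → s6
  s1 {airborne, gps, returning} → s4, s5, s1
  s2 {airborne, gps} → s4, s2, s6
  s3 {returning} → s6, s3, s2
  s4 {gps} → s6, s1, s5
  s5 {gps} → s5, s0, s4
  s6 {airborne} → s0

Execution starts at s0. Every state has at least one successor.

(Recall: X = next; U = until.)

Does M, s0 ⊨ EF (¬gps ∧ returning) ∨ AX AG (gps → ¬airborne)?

Does not hold

States satisfying ¬gps ∧ returning: {s3}.
States satisfying EF (¬gps ∧ returning): {s3}.
States satisfying AG (gps → ¬airborne): ∅.
States satisfying AX AG (gps → ¬airborne): ∅.
States satisfying EF (¬gps ∧ returning) ∨ AX AG (gps → ¬airborne): {s3}.
s0 ∉ Sat(EF (¬gps ∧ returning) ∨ AX AG (gps → ¬airborne)).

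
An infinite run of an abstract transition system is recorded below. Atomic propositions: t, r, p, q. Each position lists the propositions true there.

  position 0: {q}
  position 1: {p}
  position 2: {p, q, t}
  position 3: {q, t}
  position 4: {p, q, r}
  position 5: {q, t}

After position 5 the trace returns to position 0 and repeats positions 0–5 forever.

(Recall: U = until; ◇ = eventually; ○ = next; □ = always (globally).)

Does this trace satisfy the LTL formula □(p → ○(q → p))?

Does not hold

p → ○(q → p) must hold at every position from 0 onward. It fails at position 2, so □(p → ○(q → p)) is false.
Positions where p holds: 1, 2, 4.
Check ○(q → p) at each: 1→ok, 2→fails, 4→fails.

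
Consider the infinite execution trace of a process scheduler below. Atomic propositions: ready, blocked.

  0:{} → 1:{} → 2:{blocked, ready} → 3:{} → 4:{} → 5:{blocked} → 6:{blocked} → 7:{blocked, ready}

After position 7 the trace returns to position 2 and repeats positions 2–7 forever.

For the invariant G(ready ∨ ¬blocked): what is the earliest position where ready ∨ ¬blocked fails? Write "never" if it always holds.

Check ready ∨ ¬blocked at each position in order: 0 ✓, 1 ✓, 2 ✓, 3 ✓, 4 ✓.
At position 5 the labels are {blocked}, so ready ∨ ¬blocked is false there. This is the first violation.

5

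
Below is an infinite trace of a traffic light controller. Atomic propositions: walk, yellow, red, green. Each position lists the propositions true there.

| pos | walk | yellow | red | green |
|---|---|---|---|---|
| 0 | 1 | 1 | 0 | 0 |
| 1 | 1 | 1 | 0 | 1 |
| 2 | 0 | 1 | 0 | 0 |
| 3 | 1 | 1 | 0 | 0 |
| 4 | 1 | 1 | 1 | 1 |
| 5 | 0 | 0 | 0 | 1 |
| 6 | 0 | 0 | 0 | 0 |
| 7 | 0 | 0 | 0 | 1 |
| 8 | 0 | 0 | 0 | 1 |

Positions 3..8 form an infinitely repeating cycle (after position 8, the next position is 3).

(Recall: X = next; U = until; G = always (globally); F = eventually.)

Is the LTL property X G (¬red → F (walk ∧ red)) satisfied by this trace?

Holds

The position after 0 is 1; G (¬red → F (walk ∧ red)) is true there.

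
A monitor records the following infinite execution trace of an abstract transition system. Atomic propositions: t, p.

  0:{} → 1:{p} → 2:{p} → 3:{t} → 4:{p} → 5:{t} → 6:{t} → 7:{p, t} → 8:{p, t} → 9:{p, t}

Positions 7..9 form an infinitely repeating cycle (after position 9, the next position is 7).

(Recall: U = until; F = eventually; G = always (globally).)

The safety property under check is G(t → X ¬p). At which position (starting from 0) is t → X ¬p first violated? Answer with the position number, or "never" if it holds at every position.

3

Check t → X ¬p at each position in order: 0 ✓, 1 ✓, 2 ✓.
At position 3 the labels are {t} and the next position 4 has {p}, so t → X ¬p is false there. This is the first violation.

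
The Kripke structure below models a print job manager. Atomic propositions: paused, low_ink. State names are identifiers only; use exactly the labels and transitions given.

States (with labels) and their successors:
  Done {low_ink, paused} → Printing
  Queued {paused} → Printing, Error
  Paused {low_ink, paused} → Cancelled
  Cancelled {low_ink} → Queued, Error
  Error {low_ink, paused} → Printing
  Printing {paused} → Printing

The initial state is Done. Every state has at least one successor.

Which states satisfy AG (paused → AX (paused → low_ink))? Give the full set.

none

States satisfying paused → AX (paused → low_ink): {Paused, Cancelled}.
States satisfying AG (paused → AX (paused → low_ink)): ∅.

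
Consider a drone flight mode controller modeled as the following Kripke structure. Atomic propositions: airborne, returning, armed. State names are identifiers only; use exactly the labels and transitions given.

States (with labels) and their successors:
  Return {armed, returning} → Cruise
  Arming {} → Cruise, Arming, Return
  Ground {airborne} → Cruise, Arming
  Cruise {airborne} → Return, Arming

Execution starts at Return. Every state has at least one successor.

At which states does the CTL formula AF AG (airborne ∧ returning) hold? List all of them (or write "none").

States satisfying AG (airborne ∧ returning): ∅.
States satisfying AF AG (airborne ∧ returning): ∅.

none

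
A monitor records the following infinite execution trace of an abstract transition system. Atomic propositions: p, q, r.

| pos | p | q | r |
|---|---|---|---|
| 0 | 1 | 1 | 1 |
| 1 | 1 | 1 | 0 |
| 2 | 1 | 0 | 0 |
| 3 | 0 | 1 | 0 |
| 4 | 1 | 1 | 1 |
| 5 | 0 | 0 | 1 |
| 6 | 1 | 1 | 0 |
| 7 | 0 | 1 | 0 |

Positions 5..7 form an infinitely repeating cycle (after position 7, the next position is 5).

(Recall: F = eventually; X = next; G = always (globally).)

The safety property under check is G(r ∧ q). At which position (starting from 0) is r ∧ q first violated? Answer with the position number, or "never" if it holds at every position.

1

Check r ∧ q at each position in order: 0 ✓.
At position 1 the labels are {p, q}, so r ∧ q is false there. This is the first violation.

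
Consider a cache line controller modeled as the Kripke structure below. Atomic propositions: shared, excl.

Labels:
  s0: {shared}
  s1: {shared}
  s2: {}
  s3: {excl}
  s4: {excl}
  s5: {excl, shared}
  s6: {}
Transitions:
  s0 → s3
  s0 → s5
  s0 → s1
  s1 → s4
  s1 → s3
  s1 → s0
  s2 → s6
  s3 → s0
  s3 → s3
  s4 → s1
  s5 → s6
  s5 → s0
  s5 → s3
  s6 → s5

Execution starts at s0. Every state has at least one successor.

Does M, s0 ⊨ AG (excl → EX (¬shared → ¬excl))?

Satisfied

States satisfying excl → EX (¬shared → ¬excl): {s0, s1, s2, s3, s4, s5, s6}.
States satisfying AG (excl → EX (¬shared → ¬excl)): {s0, s1, s2, s3, s4, s5, s6}.
Every state reachable from s0 satisfies excl → EX (¬shared → ¬excl).
s0 ∈ Sat(AG (excl → EX (¬shared → ¬excl))).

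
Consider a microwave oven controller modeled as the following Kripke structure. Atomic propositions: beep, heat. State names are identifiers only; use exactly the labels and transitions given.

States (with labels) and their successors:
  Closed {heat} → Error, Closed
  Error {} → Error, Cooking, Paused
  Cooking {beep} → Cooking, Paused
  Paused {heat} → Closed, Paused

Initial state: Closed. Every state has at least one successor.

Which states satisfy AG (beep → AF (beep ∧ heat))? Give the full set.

none

States satisfying beep → AF (beep ∧ heat): {Closed, Error, Paused}.
States satisfying AG (beep → AF (beep ∧ heat)): ∅.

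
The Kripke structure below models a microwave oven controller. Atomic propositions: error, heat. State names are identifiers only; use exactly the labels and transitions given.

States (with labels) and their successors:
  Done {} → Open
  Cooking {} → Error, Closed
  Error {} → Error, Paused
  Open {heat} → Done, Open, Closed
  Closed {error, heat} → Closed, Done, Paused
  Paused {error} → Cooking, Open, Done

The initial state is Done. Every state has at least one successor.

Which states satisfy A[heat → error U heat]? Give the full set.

States satisfying heat → error: {Done, Cooking, Error, Closed, Paused}.
States satisfying heat: {Open, Closed}.
States satisfying A[heat → error U heat]: {Done, Open, Closed}.

{Done, Open, Closed}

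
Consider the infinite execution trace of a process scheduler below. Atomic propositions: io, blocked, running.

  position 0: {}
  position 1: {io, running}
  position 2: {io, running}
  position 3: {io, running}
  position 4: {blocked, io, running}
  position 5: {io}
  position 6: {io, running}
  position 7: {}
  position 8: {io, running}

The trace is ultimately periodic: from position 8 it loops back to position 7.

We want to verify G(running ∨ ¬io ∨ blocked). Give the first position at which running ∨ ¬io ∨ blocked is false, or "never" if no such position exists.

Check running ∨ ¬io ∨ blocked at each position in order: 0 ✓, 1 ✓, 2 ✓, 3 ✓, 4 ✓.
At position 5 the labels are {io}, so running ∨ ¬io ∨ blocked is false there. This is the first violation.

5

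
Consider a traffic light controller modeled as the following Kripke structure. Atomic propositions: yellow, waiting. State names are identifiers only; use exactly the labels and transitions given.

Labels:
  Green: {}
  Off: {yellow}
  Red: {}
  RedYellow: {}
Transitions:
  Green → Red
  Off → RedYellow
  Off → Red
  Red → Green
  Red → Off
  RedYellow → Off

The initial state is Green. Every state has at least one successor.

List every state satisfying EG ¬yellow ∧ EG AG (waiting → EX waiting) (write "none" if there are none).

States satisfying ¬yellow: {Green, Red, RedYellow}.
States satisfying EG ¬yellow: {Green, Red}.
States satisfying AG (waiting → EX waiting): {Green, Off, Red, RedYellow}.
States satisfying EG AG (waiting → EX waiting): {Green, Off, Red, RedYellow}.
States satisfying EG ¬yellow ∧ EG AG (waiting → EX waiting): {Green, Red}.

{Green, Red}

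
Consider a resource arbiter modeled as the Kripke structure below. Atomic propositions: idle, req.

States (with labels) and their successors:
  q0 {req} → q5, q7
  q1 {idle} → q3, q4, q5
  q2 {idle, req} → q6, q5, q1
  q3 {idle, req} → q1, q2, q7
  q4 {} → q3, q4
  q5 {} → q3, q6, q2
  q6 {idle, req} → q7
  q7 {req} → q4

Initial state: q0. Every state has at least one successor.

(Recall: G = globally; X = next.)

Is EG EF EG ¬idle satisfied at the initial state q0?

States satisfying EF EG ¬idle: {q0, q1, q2, q3, q4, q5, q6, q7}.
States satisfying EG EF EG ¬idle: {q0, q1, q2, q3, q4, q5, q6, q7}.
q0 ∈ Sat(EG EF EG ¬idle).

Yes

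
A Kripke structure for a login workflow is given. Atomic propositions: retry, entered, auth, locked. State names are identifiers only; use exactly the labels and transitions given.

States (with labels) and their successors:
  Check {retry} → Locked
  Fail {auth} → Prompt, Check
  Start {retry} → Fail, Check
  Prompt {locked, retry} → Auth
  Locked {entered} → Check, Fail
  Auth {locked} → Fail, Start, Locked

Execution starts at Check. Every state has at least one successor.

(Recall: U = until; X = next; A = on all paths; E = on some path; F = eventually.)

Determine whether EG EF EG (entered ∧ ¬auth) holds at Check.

No

States satisfying EF EG (entered ∧ ¬auth): ∅.
States satisfying EG EF EG (entered ∧ ¬auth): ∅.
No suitable path/successor from Check witnesses the formula.
Check ∉ Sat(EG EF EG (entered ∧ ¬auth)).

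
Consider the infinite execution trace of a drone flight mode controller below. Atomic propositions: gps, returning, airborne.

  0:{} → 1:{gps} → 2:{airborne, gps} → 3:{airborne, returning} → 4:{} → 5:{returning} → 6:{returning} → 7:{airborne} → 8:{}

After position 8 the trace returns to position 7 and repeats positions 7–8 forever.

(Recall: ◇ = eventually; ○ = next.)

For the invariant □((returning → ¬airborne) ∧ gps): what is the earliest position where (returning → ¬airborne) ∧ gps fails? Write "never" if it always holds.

At position 0 the labels are {}, so (returning → ¬airborne) ∧ gps is false there. This is the first violation.

0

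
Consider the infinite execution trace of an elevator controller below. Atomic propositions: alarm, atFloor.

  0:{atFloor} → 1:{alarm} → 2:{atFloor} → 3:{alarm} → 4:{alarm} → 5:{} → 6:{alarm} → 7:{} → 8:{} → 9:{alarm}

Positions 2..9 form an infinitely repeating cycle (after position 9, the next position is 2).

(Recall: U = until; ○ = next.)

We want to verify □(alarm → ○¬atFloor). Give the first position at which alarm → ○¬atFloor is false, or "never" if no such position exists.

1

Check alarm → ○¬atFloor at each position in order: 0 ✓.
At position 1 the labels are {alarm} and the next position 2 has {atFloor}, so alarm → ○¬atFloor is false there. This is the first violation.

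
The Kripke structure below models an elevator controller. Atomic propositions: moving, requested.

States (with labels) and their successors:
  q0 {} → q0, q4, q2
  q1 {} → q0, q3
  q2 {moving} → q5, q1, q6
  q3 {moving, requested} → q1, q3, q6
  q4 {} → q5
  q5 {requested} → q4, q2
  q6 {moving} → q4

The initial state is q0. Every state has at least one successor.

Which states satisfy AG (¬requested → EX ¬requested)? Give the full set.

States satisfying ¬requested → EX ¬requested: {q0, q1, q2, q3, q5, q6}.
States satisfying AG (¬requested → EX ¬requested): ∅.

none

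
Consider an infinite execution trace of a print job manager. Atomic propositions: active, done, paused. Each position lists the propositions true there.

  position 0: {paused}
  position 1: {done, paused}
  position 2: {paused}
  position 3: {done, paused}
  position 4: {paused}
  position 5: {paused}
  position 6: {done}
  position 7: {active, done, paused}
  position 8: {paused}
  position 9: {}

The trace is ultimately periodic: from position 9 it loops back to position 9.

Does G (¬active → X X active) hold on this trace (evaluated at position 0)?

Violated

¬active → X X active must hold at every position from 0 onward. It fails at position 0, so G (¬active → X X active) is false.
Positions where ¬active holds: 0, 1, 2, 3, 4, 5, 6, 8, 9.
Check X X active at each: 0→fails, 1→fails, 2→fails, 3→fails, 4→fails, 5→ok, 6→fails, 8→fails, 9→fails.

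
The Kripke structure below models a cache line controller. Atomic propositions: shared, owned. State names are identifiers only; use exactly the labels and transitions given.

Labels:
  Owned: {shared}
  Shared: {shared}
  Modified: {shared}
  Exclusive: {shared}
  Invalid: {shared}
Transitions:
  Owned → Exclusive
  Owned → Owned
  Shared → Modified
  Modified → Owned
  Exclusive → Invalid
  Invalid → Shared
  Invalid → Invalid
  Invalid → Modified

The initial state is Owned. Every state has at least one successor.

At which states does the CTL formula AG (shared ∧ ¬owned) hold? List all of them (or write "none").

States satisfying shared ∧ ¬owned: {Owned, Shared, Modified, Exclusive, Invalid}.
States satisfying AG (shared ∧ ¬owned): {Owned, Shared, Modified, Exclusive, Invalid}.

{Owned, Shared, Modified, Exclusive, Invalid}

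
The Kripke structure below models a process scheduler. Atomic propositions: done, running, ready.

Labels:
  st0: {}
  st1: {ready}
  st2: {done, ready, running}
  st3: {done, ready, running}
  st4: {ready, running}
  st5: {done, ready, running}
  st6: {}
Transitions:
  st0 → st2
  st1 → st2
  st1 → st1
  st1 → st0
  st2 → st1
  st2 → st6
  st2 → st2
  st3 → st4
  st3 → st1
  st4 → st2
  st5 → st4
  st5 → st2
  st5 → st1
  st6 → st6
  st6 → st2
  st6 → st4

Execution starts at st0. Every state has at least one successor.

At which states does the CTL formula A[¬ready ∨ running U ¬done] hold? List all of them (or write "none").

States satisfying ¬ready ∨ running: {st0, st2, st3, st4, st5, st6}.
States satisfying ¬done: {st0, st1, st4, st6}.
States satisfying A[¬ready ∨ running U ¬done]: {st0, st1, st3, st4, st6}.

{st0, st1, st3, st4, st6}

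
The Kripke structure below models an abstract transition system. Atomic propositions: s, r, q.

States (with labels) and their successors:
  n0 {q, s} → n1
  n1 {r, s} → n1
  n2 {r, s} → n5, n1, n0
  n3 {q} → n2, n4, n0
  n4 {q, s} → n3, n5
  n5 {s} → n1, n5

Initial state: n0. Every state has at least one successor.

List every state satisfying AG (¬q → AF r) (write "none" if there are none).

{n0, n1}

States satisfying ¬q → AF r: {n0, n1, n2, n3, n4}.
States satisfying AG (¬q → AF r): {n0, n1}.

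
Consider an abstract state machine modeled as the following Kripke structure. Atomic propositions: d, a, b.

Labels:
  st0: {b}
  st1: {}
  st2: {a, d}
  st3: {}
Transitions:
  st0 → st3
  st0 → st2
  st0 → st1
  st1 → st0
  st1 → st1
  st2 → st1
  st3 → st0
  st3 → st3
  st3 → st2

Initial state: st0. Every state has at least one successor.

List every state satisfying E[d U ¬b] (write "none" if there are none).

States satisfying d: {st2}.
States satisfying ¬b: {st1, st2, st3}.
States satisfying E[d U ¬b]: {st1, st2, st3}.

{st1, st2, st3}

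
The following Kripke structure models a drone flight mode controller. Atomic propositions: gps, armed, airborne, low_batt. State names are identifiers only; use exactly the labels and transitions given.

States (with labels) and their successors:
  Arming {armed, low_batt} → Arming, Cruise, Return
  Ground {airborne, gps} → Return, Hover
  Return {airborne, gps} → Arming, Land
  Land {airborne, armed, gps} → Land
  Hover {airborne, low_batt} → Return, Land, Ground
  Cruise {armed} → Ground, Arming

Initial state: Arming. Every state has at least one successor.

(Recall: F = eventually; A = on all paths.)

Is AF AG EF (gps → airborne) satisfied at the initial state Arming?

Satisfied

States satisfying AG EF (gps → airborne): {Arming, Ground, Return, Land, Hover, Cruise}.
States satisfying AF AG EF (gps → airborne): {Arming, Ground, Return, Land, Hover, Cruise}.
Arming ∈ Sat(AF AG EF (gps → airborne)).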